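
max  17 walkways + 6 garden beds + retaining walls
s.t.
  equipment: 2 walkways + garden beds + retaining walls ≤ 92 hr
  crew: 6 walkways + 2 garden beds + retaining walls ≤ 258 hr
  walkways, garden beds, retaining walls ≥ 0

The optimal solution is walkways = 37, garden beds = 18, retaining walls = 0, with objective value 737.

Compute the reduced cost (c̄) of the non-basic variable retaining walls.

-2.5

Both equipment and crew are binding at x*.
From A_Bᵀ y = c: 2·y_equipment + 6·y_crew = 17; 1·y_equipment + 2·y_crew = 6.
→ y_equipment = 1 and y_crew = 2.5.
Reduced cost of retaining walls: c₃ − yᵀa₃ = 1 − (1·1 + 2.5·1) = 1 − 3.5 = -2.5.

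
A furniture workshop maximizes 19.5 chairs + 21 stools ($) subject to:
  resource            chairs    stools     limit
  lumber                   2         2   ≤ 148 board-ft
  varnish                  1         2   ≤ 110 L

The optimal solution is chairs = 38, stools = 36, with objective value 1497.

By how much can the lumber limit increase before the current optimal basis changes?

72

Binding constraints: lumber, varnish. The basis is B = [[2,2],[1,2]] with det 2.
Per unit increase in lumber, x* moves by d = (1, -0.5).
The basis stays optimal until stools reaches 0; allowable increase = 72 board-ft.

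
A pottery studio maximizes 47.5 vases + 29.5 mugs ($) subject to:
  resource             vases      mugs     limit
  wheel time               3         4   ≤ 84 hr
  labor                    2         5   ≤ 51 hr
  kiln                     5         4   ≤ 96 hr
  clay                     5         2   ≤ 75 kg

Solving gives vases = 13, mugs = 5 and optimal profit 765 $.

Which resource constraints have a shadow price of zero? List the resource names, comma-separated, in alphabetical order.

wheel time: 59/84 (slack 25)
labor: 51/51 (binding)
kiln: 85/96 (slack 11)
clay: 75/75 (binding)
By complementary slackness, a constraint with positive slack has shadow price 0 → kiln, wheel time.

kiln, wheel time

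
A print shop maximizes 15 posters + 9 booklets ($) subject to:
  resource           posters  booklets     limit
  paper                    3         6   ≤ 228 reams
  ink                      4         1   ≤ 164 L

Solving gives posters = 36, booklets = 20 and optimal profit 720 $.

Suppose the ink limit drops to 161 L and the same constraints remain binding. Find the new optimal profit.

711

Both paper and ink are binding at x*.
The binding rows give the dual system: 3·y_paper + 4·y_ink = 15 and 6·y_paper + 1·y_ink = 9.
This yields shadow prices y_paper = 1, y_ink = 3.
Δz = y_ink·Δb = 3 × (-3) = -9, so new z* = 720 − 9 = 711.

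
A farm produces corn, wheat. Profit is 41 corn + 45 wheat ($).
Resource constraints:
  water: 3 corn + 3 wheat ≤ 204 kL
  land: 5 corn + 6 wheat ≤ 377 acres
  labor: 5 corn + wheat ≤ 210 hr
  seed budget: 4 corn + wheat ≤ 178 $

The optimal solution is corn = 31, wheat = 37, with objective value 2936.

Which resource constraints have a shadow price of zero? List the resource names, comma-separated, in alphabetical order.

labor, seed budget

water: 204/204 (binding)
land: 377/377 (binding)
labor: 192/210 (slack 18)
seed budget: 161/178 (slack 17)
By complementary slackness, a constraint with positive slack has shadow price 0 → labor, seed budget.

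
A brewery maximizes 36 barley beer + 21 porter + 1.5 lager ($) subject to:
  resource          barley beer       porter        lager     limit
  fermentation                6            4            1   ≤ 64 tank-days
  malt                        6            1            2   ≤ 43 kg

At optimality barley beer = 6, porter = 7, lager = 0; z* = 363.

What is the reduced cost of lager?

Check each constraint at x*: fermentation 64/64 (tight); malt 43/43 (tight).
From A_Bᵀ y = c: 6·y_fermentation + 6·y_malt = 36; 4·y_fermentation + 1·y_malt = 21.
→ y_fermentation = 5 and y_malt = 1.
Reduced cost of lager: c₃ − yᵀa₃ = 1.5 − (5·1 + 1·2) = 1.5 − 7 = -5.5.

-5.5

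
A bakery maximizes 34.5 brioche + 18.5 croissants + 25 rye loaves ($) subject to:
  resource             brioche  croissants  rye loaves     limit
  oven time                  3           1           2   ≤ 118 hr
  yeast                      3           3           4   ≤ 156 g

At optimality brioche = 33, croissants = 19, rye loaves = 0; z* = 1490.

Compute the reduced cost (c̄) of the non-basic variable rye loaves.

At the optimum: oven time uses 118 of 118 (binding); yeast uses 156 of 156 (binding).
From A_Bᵀ y = c: 3·y_oven time + 3·y_yeast = 34.5; 1·y_oven time + 3·y_yeast = 18.5.
This yields shadow prices y_oven time = 8, y_yeast = 3.5.
Reduced cost of rye loaves: c₃ − yᵀa₃ = 25 − (8·2 + 3.5·4) = 25 − 30 = -5.

-5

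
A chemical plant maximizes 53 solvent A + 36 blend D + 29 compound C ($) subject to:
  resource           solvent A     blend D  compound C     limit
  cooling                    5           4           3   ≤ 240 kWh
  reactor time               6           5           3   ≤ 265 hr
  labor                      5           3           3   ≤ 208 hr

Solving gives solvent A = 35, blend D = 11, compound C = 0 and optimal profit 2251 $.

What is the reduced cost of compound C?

-1

Binding: reactor time and labor. Non-binding: cooling (21 unused).
Since cooling is not tight, its dual is 0.
The binding rows give the dual system: 6·y_reactor time + 5·y_labor = 53 and 5·y_reactor time + 3·y_labor = 36.
Solving: y_reactor time = 3, y_labor = 7.
Reduced cost of compound C: c₃ − yᵀa₃ = 29 − (3·3 + 7·3) = 29 − 30 = -1.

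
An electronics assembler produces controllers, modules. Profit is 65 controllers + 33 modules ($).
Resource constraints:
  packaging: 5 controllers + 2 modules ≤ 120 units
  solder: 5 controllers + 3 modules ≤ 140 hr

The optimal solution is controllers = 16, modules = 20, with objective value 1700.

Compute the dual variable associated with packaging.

6

Both packaging and solder are binding at x*.
The binding rows give the dual system: 5·y_packaging + 5·y_solder = 65 and 2·y_packaging + 3·y_solder = 33.
Solving: y_packaging = 6, y_solder = 7.
Shadow price of packaging = 6.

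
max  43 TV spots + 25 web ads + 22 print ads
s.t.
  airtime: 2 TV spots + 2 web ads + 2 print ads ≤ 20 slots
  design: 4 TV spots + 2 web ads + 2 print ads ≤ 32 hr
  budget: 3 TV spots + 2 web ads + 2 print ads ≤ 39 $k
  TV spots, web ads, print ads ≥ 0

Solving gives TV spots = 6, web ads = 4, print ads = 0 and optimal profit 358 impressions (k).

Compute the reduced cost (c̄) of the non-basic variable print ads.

Check each constraint at x*: airtime 20/20 (tight); design 32/32 (tight); budget 26/39 (slack 13).
Since budget is not tight, its dual is 0.
From A_Bᵀ y = c: 2·y_airtime + 4·y_design = 43; 2·y_airtime + 2·y_design = 25.
Solving: y_airtime = 3.5, y_design = 9.
Reduced cost of print ads: c₃ − yᵀa₃ = 22 − (3.5·2 + 9·2) = 22 − 25 = -3.

-3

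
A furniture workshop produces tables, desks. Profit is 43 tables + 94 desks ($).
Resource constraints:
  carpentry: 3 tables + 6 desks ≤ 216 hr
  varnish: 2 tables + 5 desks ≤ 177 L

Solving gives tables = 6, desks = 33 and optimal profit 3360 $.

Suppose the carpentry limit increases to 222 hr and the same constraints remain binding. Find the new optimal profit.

Both carpentry and varnish are binding at x*.
From A_Bᵀ y = c: 3·y_carpentry + 2·y_varnish = 43; 6·y_carpentry + 5·y_varnish = 94.
This yields shadow prices y_carpentry = 9, y_varnish = 8.
Δz = y_carpentry·Δb = 9 × (6) = 54, so new z* = 3360 + 54 = 3414.

3414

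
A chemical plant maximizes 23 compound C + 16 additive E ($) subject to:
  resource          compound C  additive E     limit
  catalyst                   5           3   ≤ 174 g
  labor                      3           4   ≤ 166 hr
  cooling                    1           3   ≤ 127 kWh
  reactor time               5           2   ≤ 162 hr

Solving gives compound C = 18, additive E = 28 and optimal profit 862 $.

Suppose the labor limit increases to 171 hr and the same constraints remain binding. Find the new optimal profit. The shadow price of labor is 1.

867

Δb = 5, so new z* = 862 + (1)·(5) = 862 + 5 = 867.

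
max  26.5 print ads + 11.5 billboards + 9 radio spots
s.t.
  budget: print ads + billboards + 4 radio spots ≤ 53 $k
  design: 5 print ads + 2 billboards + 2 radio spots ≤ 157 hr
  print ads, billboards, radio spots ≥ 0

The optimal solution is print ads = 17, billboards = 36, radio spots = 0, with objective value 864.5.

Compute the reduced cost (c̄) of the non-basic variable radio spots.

-7

Check each constraint at x*: budget 53/53 (tight); design 157/157 (tight).
Dual feasibility on the basic columns requires 1·y_budget + 5·y_design = 26.5, 1·y_budget + 2·y_design = 11.5.
Solving: y_budget = 1.5, y_design = 5.
Reduced cost of radio spots: c₃ − yᵀa₃ = 9 − (1.5·4 + 5·2) = 9 − 16 = -7.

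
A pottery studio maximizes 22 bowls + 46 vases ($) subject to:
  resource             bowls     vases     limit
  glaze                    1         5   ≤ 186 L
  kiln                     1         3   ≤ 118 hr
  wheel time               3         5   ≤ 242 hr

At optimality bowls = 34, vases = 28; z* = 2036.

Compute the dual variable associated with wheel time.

Check each constraint at x*: glaze 174/186 (slack 12); kiln 118/118 (tight); wheel time 242/242 (tight).
By complementary slackness, y = 0 for the non-binding constraint.
The binding rows give the dual system: 1·y_kiln + 3·y_wheel time = 22 and 3·y_kiln + 5·y_wheel time = 46.
This yields shadow prices y_kiln = 7, y_wheel time = 5.
Shadow price of wheel time = 5.

5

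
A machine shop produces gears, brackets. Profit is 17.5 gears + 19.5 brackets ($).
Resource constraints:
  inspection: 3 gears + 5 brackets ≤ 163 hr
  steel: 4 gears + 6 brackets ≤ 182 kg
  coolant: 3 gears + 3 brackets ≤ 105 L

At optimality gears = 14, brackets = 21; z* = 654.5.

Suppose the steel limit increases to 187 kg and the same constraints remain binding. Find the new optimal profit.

659.5

Check each constraint at x*: inspection 147/163 (slack 16); steel 182/182 (tight); coolant 105/105 (tight).
Slack constraints have shadow price 0 (complementary slackness).
The binding rows give the dual system: 4·y_steel + 3·y_coolant = 17.5 and 6·y_steel + 3·y_coolant = 19.5.
→ y_steel = 1 and y_coolant = 4.5.
Δz = y_steel·Δb = 1 × (5) = 5, so new z* = 654.5 + 5 = 659.5.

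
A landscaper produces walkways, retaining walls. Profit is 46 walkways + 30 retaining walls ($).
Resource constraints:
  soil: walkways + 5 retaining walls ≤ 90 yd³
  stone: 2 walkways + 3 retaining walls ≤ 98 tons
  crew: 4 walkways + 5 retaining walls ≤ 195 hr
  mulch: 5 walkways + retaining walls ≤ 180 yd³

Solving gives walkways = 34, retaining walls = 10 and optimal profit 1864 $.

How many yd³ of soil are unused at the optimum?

6

soil used = 1·34 + 5·10 = 84; slack = 90 − 84 = 6.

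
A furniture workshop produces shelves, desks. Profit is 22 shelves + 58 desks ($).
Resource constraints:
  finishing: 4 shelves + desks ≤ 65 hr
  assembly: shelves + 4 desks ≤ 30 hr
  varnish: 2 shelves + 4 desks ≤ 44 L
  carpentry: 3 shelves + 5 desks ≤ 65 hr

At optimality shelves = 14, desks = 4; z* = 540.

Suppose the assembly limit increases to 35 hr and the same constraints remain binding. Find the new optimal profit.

Binding: assembly and varnish. Non-binding: finishing (5 unused), carpentry (3 unused).
By complementary slackness, y = 0 for the non-binding constraints.
Dual feasibility on the basic columns requires 1·y_assembly + 2·y_varnish = 22, 4·y_assembly + 4·y_varnish = 58.
→ y_assembly = 7 and y_varnish = 7.5.
Δz = y_assembly·Δb = 7 × (5) = 35, so new z* = 540 + 35 = 575.

575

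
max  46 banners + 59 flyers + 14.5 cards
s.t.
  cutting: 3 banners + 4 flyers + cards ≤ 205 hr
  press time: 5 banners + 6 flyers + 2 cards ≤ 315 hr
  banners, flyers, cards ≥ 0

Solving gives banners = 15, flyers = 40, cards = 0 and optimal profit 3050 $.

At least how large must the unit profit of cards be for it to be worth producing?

16.5

At the optimum: cutting uses 205 of 205 (binding); press time uses 315 of 315 (binding).
The binding rows give the dual system: 3·y_cutting + 5·y_press time = 46 and 4·y_cutting + 6·y_press time = 59.
This yields shadow prices y_cutting = 9.5, y_press time = 3.5.
cards enters the basis when its profit ≥ yᵀa₃ = 9.5·1 + 3.5·2 = 16.5.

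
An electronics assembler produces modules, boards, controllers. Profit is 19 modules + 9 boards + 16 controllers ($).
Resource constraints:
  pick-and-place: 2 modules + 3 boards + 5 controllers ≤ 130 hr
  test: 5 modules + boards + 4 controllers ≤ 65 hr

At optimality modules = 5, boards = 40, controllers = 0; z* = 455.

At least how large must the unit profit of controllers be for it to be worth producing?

Check each constraint at x*: pick-and-place 130/130 (tight); test 65/65 (tight).
The binding rows give the dual system: 2·y_pick-and-place + 5·y_test = 19 and 3·y_pick-and-place + 1·y_test = 9.
This yields shadow prices y_pick-and-place = 2, y_test = 3.
controllers enters the basis when its profit ≥ yᵀa₃ = 2·5 + 3·4 = 22.

22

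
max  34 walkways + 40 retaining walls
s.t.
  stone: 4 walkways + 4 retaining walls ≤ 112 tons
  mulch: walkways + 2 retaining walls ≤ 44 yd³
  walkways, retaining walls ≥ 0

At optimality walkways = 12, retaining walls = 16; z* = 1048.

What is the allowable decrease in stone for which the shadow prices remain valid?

Binding constraints: stone, mulch. The basis is B = [[4,4],[1,2]] with det 4.
Per unit decrease in stone, x* moves by d = (-0.5, 0.25).
The basis stays optimal until walkways reaches 0; allowable decrease = 24 tons.

24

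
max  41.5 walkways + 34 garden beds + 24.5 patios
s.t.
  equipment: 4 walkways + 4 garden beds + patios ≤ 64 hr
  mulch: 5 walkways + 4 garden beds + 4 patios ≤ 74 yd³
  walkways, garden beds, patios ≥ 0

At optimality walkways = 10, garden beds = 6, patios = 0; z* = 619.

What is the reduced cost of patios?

At the optimum: equipment uses 64 of 64 (binding); mulch uses 74 of 74 (binding).
From A_Bᵀ y = c: 4·y_equipment + 5·y_mulch = 41.5; 4·y_equipment + 4·y_mulch = 34.
→ y_equipment = 1 and y_mulch = 7.5.
Reduced cost of patios: c₃ − yᵀa₃ = 24.5 − (1·1 + 7.5·4) = 24.5 − 31 = -6.5.

-6.5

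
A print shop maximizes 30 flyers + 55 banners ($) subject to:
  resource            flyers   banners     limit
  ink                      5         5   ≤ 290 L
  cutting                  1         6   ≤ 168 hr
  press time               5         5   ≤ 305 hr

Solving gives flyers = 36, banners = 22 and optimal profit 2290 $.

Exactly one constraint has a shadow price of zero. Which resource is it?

press time

ink: 290/290 (binding)
cutting: 168/168 (binding)
press time: 290/305 (slack 15)
By complementary slackness, a constraint with positive slack has shadow price 0 → press time.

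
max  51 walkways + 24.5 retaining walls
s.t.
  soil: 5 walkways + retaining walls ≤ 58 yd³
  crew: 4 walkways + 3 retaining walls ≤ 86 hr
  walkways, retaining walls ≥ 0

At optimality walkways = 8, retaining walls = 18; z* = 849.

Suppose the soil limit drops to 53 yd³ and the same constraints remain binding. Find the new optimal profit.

824

Both soil and crew are binding at x*.
From A_Bᵀ y = c: 5·y_soil + 4·y_crew = 51; 1·y_soil + 3·y_crew = 24.5.
→ y_soil = 5 and y_crew = 6.5.
Δz = y_soil·Δb = 5 × (-5) = -25, so new z* = 849 − 25 = 824.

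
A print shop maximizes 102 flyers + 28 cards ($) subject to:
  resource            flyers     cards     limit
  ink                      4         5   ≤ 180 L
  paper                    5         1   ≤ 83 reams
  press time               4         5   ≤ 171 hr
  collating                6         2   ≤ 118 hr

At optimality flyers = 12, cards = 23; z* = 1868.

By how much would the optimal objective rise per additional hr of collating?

At the optimum: ink uses 163 of 180 (slack = 17); paper uses 83 of 83 (binding); press time uses 163 of 171 (slack = 8); collating uses 118 of 118 (binding).
Slack constraints have shadow price 0 (complementary slackness).
The binding rows give the dual system: 5·y_paper + 6·y_collating = 102 and 1·y_paper + 2·y_collating = 28.
→ y_paper = 9 and y_collating = 9.5.
Shadow price of collating = 9.5.

9.5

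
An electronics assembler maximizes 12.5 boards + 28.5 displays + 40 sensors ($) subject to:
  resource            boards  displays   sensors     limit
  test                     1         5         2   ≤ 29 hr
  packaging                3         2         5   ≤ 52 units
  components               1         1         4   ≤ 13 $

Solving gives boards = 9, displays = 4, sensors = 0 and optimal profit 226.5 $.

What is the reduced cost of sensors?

-2

Binding: test and components. Non-binding: packaging (17 unused).
By complementary slackness, y = 0 for the non-binding constraint.
The binding rows give the dual system: 1·y_test + 1·y_components = 12.5 and 5·y_test + 1·y_components = 28.5.
→ y_test = 4 and y_components = 8.5.
Reduced cost of sensors: c₃ − yᵀa₃ = 40 − (4·2 + 8.5·4) = 40 − 42 = -2.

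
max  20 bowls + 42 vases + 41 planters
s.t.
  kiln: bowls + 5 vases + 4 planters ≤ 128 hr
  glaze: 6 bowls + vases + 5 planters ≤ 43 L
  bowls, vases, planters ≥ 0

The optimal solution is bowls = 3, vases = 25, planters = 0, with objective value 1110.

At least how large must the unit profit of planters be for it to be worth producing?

42

Check each constraint at x*: kiln 128/128 (tight); glaze 43/43 (tight).
Dual feasibility on the basic columns requires 1·y_kiln + 6·y_glaze = 20, 5·y_kiln + 1·y_glaze = 42.
→ y_kiln = 8 and y_glaze = 2.
planters enters the basis when its profit ≥ yᵀa₃ = 8·4 + 2·5 = 42.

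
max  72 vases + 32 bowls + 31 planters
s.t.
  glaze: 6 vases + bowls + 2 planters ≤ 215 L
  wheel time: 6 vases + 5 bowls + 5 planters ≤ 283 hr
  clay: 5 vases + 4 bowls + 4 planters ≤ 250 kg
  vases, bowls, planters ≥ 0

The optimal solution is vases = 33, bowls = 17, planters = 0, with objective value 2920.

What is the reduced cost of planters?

Check each constraint at x*: glaze 215/215 (tight); wheel time 283/283 (tight); clay 233/250 (slack 17).
By complementary slackness, y = 0 for the non-binding constraint.
The binding rows give the dual system: 6·y_glaze + 6·y_wheel time = 72 and 1·y_glaze + 5·y_wheel time = 32.
This yields shadow prices y_glaze = 7, y_wheel time = 5.
Reduced cost of planters: c₃ − yᵀa₃ = 31 − (7·2 + 5·5) = 31 − 39 = -8.

-8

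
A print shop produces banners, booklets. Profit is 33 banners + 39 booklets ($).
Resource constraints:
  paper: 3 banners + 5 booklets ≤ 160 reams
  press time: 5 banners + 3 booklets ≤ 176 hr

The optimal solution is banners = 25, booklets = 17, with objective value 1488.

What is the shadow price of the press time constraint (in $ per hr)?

3

At the optimum: paper uses 160 of 160 (binding); press time uses 176 of 176 (binding).
The binding rows give the dual system: 3·y_paper + 5·y_press time = 33 and 5·y_paper + 3·y_press time = 39.
This yields shadow prices y_paper = 6, y_press time = 3.
Shadow price of press time = 3.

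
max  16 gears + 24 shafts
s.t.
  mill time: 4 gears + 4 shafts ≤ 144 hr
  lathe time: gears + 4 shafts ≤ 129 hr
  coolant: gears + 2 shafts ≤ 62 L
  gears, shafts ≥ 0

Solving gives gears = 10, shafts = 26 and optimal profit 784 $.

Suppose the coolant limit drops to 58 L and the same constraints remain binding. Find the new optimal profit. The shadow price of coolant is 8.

752

Δb = -4, so new z* = 784 + (8)·(-4) = 784 − 32 = 752.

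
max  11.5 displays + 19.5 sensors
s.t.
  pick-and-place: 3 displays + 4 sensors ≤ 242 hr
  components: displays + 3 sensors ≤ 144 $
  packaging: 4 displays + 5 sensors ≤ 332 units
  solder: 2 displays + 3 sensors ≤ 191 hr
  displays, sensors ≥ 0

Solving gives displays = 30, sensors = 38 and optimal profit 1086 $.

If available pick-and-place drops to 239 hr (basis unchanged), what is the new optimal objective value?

1077

At the optimum: pick-and-place uses 242 of 242 (binding); components uses 144 of 144 (binding); packaging uses 310 of 332 (slack = 22); solder uses 174 of 191 (slack = 17).
Since packaging, solder are not tight, their duals are 0.
Dual feasibility on the basic columns requires 3·y_pick-and-place + 1·y_components = 11.5, 4·y_pick-and-place + 3·y_components = 19.5.
This yields shadow prices y_pick-and-place = 3, y_components = 2.5.
Δz = y_pick-and-place·Δb = 3 × (-3) = -9, so new z* = 1086 − 9 = 1077.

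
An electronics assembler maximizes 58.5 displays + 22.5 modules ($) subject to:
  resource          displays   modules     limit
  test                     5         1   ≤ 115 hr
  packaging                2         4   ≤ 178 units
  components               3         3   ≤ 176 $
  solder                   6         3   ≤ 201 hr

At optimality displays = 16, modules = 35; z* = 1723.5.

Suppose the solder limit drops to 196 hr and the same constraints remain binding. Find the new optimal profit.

1693.5

Check each constraint at x*: test 115/115 (tight); packaging 172/178 (slack 6); components 153/176 (slack 23); solder 201/201 (tight).
By complementary slackness, y = 0 for the non-binding constraints.
From A_Bᵀ y = c: 5·y_test + 6·y_solder = 58.5; 1·y_test + 3·y_solder = 22.5.
→ y_test = 4.5 and y_solder = 6.
Δz = y_solder·Δb = 6 × (-5) = -30, so new z* = 1723.5 − 30 = 1693.5.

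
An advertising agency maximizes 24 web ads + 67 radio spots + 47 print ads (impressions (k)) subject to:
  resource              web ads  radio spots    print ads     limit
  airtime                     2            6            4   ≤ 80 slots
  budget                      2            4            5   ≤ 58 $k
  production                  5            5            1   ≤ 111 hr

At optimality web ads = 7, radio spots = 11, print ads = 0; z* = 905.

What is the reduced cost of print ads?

Binding: airtime and budget. Non-binding: production (21 unused).
By complementary slackness, y = 0 for the non-binding constraint.
The binding rows give the dual system: 2·y_airtime + 2·y_budget = 24 and 6·y_airtime + 4·y_budget = 67.
Solving: y_airtime = 9.5, y_budget = 2.5.
Reduced cost of print ads: c₃ − yᵀa₃ = 47 − (9.5·4 + 2.5·5) = 47 − 50.5 = -3.5.

-3.5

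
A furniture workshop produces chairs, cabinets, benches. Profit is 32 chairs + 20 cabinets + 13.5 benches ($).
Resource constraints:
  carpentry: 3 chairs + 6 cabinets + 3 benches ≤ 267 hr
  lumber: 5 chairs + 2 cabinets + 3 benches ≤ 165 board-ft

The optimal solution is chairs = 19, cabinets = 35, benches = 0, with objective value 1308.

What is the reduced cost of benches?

At the optimum: carpentry uses 267 of 267 (binding); lumber uses 165 of 165 (binding).
Dual feasibility on the basic columns requires 3·y_carpentry + 5·y_lumber = 32, 6·y_carpentry + 2·y_lumber = 20.
Solving: y_carpentry = 1.5, y_lumber = 5.5.
Reduced cost of benches: c₃ − yᵀa₃ = 13.5 − (1.5·3 + 5.5·3) = 13.5 − 21 = -7.5.

-7.5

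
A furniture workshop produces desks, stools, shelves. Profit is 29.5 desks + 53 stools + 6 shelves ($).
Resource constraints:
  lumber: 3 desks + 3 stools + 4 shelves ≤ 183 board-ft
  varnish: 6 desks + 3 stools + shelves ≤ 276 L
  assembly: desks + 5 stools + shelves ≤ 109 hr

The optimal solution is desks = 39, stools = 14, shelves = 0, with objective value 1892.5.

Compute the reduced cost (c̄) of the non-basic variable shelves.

At the optimum: lumber uses 159 of 183 (slack = 24); varnish uses 276 of 276 (binding); assembly uses 109 of 109 (binding).
Since lumber is not tight, its dual is 0.
Dual feasibility on the basic columns requires 6·y_varnish + 1·y_assembly = 29.5, 3·y_varnish + 5·y_assembly = 53.
This yields shadow prices y_varnish = 3.5, y_assembly = 8.5.
Reduced cost of shelves: c₃ − yᵀa₃ = 6 − (3.5·1 + 8.5·1) = 6 − 12 = -6.

-6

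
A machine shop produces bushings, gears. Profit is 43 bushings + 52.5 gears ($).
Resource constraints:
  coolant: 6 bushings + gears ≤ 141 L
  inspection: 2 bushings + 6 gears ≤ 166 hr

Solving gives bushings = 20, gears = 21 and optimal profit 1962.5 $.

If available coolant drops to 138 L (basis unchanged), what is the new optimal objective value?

At the optimum: coolant uses 141 of 141 (binding); inspection uses 166 of 166 (binding).
From A_Bᵀ y = c: 6·y_coolant + 2·y_inspection = 43; 1·y_coolant + 6·y_inspection = 52.5.
This yields shadow prices y_coolant = 4.5, y_inspection = 8.
Δz = y_coolant·Δb = 4.5 × (-3) = -13.5, so new z* = 1962.5 − 13.5 = 1949.

1949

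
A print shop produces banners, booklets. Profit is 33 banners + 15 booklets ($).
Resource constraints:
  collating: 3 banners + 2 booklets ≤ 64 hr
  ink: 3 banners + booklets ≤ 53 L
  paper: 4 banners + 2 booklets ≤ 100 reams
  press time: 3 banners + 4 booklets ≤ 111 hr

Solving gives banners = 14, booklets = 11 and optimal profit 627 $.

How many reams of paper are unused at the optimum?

22

paper used = 4·14 + 2·11 = 78; slack = 100 − 78 = 22.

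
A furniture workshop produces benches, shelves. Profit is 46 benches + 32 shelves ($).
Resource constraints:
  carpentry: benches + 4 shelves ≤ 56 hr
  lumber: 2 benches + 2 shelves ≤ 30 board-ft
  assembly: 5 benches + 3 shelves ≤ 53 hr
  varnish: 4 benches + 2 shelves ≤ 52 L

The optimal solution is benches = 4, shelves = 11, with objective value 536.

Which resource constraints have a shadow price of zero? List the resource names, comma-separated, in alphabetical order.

carpentry: 48/56 (slack 8)
lumber: 30/30 (binding)
assembly: 53/53 (binding)
varnish: 38/52 (slack 14)
By complementary slackness, a constraint with positive slack has shadow price 0 → carpentry, varnish.

carpentry, varnish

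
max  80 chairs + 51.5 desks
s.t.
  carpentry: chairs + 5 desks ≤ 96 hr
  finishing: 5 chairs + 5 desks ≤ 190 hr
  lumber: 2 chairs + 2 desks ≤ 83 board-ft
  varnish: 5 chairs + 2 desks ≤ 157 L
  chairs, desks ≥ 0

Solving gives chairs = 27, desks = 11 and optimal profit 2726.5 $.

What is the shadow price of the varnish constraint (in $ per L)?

Binding: finishing and varnish. Non-binding: carpentry (14 unused), lumber (7 unused).
Slack constraints have shadow price 0 (complementary slackness).
Dual feasibility on the basic columns requires 5·y_finishing + 5·y_varnish = 80, 5·y_finishing + 2·y_varnish = 51.5.
Solving: y_finishing = 6.5, y_varnish = 9.5.
Shadow price of varnish = 9.5.

9.5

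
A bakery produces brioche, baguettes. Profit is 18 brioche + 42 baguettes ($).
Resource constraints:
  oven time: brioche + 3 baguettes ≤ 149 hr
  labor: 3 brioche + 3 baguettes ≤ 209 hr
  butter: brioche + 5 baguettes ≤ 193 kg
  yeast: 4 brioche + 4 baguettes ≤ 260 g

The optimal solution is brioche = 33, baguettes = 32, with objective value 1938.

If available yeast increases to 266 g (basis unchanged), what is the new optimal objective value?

Check each constraint at x*: oven time 129/149 (slack 20); labor 195/209 (slack 14); butter 193/193 (tight); yeast 260/260 (tight).
Since oven time, labor are not tight, their duals are 0.
Dual feasibility on the basic columns requires 1·y_butter + 4·y_yeast = 18, 5·y_butter + 4·y_yeast = 42.
This yields shadow prices y_butter = 6, y_yeast = 3.
Δz = y_yeast·Δb = 3 × (6) = 18, so new z* = 1938 + 18 = 1956.

1956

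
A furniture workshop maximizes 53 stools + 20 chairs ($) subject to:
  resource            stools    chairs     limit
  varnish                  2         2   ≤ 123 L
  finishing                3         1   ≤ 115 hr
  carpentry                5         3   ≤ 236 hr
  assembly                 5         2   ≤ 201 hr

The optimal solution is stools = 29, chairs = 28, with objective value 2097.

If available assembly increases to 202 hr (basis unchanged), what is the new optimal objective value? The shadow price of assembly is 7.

2104

Δb = 1, so new z* = 2097 + (7)·(1) = 2097 + 7 = 2104.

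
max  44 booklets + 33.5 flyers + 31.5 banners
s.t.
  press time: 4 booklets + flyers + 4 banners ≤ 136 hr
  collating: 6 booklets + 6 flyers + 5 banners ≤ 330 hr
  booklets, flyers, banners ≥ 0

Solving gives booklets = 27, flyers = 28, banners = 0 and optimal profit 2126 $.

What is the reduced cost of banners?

Both press time and collating are binding at x*.
Dual feasibility on the basic columns requires 4·y_press time + 6·y_collating = 44, 1·y_press time + 6·y_collating = 33.5.
Solving: y_press time = 3.5, y_collating = 5.
Reduced cost of banners: c₃ − yᵀa₃ = 31.5 − (3.5·4 + 5·5) = 31.5 − 39 = -7.5.

-7.5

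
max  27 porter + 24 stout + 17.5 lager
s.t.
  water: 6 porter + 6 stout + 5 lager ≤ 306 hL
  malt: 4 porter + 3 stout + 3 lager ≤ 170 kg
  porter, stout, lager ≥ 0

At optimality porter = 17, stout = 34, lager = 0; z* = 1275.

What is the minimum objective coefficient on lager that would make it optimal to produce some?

Check each constraint at x*: water 306/306 (tight); malt 170/170 (tight).
From A_Bᵀ y = c: 6·y_water + 4·y_malt = 27; 6·y_water + 3·y_malt = 24.
→ y_water = 2.5 and y_malt = 3.
lager enters the basis when its profit ≥ yᵀa₃ = 2.5·5 + 3·3 = 21.5.

21.5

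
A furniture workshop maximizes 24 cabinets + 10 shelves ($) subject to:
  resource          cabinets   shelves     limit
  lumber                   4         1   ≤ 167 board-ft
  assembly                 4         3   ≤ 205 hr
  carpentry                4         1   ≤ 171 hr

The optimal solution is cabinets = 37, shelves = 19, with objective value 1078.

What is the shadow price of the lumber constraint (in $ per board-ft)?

At the optimum: lumber uses 167 of 167 (binding); assembly uses 205 of 205 (binding); carpentry uses 167 of 171 (slack = 4).
By complementary slackness, y = 0 for the non-binding constraint.
Dual feasibility on the basic columns requires 4·y_lumber + 4·y_assembly = 24, 1·y_lumber + 3·y_assembly = 10.
This yields shadow prices y_lumber = 4, y_assembly = 2.
Shadow price of lumber = 4.

4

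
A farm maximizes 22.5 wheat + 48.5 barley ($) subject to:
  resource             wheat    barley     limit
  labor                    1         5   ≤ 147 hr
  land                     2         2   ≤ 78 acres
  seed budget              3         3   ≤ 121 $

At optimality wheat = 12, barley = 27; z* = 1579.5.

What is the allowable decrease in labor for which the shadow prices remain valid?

Binding constraints: labor, land. The basis is B = [[1,5],[2,2]] with det -8.
Per unit decrease in labor, x* moves by d = (0.25, -0.25).
The basis stays optimal until barley reaches 0; allowable decrease = 108 hr.

108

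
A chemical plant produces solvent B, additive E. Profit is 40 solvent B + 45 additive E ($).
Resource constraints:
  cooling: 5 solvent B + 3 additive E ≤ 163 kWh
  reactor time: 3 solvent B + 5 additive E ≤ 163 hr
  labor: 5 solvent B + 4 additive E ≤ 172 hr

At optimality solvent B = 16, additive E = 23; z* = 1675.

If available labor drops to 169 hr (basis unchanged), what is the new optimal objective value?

Check each constraint at x*: cooling 149/163 (slack 14); reactor time 163/163 (tight); labor 172/172 (tight).
Slack constraints have shadow price 0 (complementary slackness).
The binding rows give the dual system: 3·y_reactor time + 5·y_labor = 40 and 5·y_reactor time + 4·y_labor = 45.
Solving: y_reactor time = 5, y_labor = 5.
Δz = y_labor·Δb = 5 × (-3) = -15, so new z* = 1675 − 15 = 1660.

1660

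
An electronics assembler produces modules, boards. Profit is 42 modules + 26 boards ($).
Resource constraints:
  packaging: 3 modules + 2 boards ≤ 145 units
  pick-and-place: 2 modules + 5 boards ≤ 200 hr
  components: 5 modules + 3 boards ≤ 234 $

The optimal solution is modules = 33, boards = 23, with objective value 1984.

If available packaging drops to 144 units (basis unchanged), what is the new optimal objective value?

Check each constraint at x*: packaging 145/145 (tight); pick-and-place 181/200 (slack 19); components 234/234 (tight).
Since pick-and-place is not tight, its dual is 0.
The binding rows give the dual system: 3·y_packaging + 5·y_components = 42 and 2·y_packaging + 3·y_components = 26.
Solving: y_packaging = 4, y_components = 6.
Δz = y_packaging·Δb = 4 × (-1) = -4, so new z* = 1984 − 4 = 1980.

1980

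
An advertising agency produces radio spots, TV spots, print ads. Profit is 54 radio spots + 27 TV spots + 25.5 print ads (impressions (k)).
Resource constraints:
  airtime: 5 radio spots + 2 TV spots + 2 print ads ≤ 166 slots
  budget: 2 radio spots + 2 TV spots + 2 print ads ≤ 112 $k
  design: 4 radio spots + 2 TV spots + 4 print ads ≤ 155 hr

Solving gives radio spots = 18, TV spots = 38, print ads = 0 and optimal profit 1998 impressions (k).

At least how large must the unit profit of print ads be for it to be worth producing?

At the optimum: airtime uses 166 of 166 (binding); budget uses 112 of 112 (binding); design uses 148 of 155 (slack = 7).
Slack constraints have shadow price 0 (complementary slackness).
Dual feasibility on the basic columns requires 5·y_airtime + 2·y_budget = 54, 2·y_airtime + 2·y_budget = 27.
Solving: y_airtime = 9, y_budget = 4.5.
print ads enters the basis when its profit ≥ yᵀa₃ = 9·2 + 4.5·2 = 27.

27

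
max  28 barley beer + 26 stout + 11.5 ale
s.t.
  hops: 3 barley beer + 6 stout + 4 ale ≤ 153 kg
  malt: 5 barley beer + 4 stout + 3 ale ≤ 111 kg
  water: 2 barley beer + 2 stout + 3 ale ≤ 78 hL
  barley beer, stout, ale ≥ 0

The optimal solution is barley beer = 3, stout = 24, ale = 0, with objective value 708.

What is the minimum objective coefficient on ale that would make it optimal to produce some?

Binding: hops and malt. Non-binding: water (24 unused).
Slack constraints have shadow price 0 (complementary slackness).
From A_Bᵀ y = c: 3·y_hops + 5·y_malt = 28; 6·y_hops + 4·y_malt = 26.
→ y_hops = 1 and y_malt = 5.
ale enters the basis when its profit ≥ yᵀa₃ = 1·4 + 5·3 = 19.

19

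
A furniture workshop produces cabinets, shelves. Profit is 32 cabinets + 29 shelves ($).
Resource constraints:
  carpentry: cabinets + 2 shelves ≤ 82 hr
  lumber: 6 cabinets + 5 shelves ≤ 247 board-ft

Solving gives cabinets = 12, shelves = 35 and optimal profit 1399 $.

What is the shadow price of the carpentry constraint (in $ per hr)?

2

Check each constraint at x*: carpentry 82/82 (tight); lumber 247/247 (tight).
Dual feasibility on the basic columns requires 1·y_carpentry + 6·y_lumber = 32, 2·y_carpentry + 5·y_lumber = 29.
This yields shadow prices y_carpentry = 2, y_lumber = 5.
Shadow price of carpentry = 2.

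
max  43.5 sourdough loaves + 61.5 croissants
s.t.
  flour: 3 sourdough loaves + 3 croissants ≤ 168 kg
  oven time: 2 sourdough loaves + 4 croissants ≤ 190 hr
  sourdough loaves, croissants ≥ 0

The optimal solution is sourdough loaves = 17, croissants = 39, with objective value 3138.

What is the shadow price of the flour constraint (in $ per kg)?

Both flour and oven time are binding at x*.
Dual feasibility on the basic columns requires 3·y_flour + 2·y_oven time = 43.5, 3·y_flour + 4·y_oven time = 61.5.
This yields shadow prices y_flour = 8.5, y_oven time = 9.
Shadow price of flour = 8.5.

8.5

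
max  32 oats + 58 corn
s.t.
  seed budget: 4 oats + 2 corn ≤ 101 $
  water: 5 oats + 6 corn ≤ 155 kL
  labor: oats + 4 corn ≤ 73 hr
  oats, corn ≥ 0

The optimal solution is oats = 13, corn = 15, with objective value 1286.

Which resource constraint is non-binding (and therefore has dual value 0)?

seed budget

seed budget: 82/101 (slack 19)
water: 155/155 (binding)
labor: 73/73 (binding)
By complementary slackness, a constraint with positive slack has shadow price 0 → seed budget.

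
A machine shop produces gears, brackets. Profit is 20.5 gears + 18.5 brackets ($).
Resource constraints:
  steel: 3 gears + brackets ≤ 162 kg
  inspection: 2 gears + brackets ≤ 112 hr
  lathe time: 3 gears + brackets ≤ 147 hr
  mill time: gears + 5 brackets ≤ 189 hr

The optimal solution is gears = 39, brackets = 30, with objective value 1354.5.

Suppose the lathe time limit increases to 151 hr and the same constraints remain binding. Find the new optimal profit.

Binding: lathe time and mill time. Non-binding: steel (15 unused), inspection (4 unused).
By complementary slackness, y = 0 for the non-binding constraints.
From A_Bᵀ y = c: 3·y_lathe time + 1·y_mill time = 20.5; 1·y_lathe time + 5·y_mill time = 18.5.
→ y_lathe time = 6 and y_mill time = 2.5.
Δz = y_lathe time·Δb = 6 × (4) = 24, so new z* = 1354.5 + 24 = 1378.5.

1378.5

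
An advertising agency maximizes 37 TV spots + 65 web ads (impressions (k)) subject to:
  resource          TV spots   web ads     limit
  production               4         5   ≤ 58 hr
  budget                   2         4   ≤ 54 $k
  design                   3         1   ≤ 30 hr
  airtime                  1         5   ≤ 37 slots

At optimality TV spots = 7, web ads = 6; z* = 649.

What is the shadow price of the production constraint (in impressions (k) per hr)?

8

Check each constraint at x*: production 58/58 (tight); budget 38/54 (slack 16); design 27/30 (slack 3); airtime 37/37 (tight).
Slack constraints have shadow price 0 (complementary slackness).
Dual feasibility on the basic columns requires 4·y_production + 1·y_airtime = 37, 5·y_production + 5·y_airtime = 65.
This yields shadow prices y_production = 8, y_airtime = 5.
Shadow price of production = 8.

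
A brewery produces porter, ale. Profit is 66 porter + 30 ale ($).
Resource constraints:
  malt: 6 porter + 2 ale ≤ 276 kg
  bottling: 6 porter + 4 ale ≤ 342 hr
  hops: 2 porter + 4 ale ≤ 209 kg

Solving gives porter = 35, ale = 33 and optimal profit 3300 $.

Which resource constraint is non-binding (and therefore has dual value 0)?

malt: 276/276 (binding)
bottling: 342/342 (binding)
hops: 202/209 (slack 7)
By complementary slackness, a constraint with positive slack has shadow price 0 → hops.

hops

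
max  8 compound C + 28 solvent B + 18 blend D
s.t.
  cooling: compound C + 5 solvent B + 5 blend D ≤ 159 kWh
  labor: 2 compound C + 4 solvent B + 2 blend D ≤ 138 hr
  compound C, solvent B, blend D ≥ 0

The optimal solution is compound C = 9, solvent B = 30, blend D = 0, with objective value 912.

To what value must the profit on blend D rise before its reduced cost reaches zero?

Both cooling and labor are binding at x*.
The binding rows give the dual system: 1·y_cooling + 2·y_labor = 8 and 5·y_cooling + 4·y_labor = 28.
Solving: y_cooling = 4, y_labor = 2.
blend D enters the basis when its profit ≥ yᵀa₃ = 4·5 + 2·2 = 24.

24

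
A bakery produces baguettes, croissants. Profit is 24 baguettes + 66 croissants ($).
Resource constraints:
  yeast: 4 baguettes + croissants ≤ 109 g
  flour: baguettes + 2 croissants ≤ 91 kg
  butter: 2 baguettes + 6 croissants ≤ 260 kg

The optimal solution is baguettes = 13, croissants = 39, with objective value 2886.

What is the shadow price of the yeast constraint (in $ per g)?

Check each constraint at x*: yeast 91/109 (slack 18); flour 91/91 (tight); butter 260/260 (tight).
Since yeast is not tight, its dual is 0.
From A_Bᵀ y = c: 1·y_flour + 2·y_butter = 24; 2·y_flour + 6·y_butter = 66.
→ y_flour = 6 and y_butter = 9.
Shadow price of yeast = 0.

0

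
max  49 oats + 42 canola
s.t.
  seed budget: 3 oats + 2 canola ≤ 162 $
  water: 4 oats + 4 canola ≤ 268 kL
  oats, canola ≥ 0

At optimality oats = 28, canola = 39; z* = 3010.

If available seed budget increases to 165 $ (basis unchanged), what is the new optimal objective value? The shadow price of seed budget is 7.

Δb = 3, so new z* = 3010 + (7)·(3) = 3010 + 21 = 3031.

3031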